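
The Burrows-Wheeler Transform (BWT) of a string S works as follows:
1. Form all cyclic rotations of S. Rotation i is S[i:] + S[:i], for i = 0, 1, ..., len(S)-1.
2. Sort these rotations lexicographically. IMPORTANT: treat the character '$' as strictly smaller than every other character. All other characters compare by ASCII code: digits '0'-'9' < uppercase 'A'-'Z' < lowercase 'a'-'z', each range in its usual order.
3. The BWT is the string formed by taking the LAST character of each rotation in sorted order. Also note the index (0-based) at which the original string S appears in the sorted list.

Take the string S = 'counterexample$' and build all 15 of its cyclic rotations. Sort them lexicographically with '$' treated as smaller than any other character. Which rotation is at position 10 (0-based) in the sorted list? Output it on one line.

Answer: ple$counterexam

Derivation:
All 15 rotations (rotation i = S[i:]+S[:i]):
  rot[0] = counterexample$
  rot[1] = ounterexample$c
  rot[2] = unterexample$co
  rot[3] = nterexample$cou
  rot[4] = terexample$coun
  rot[5] = erexample$count
  rot[6] = rexample$counte
  rot[7] = example$counter
  rot[8] = xample$countere
  rot[9] = ample$counterex
  rot[10] = mple$counterexa
  rot[11] = ple$counterexam
  rot[12] = le$counterexamp
  rot[13] = e$counterexampl
  rot[14] = $counterexample
Sorted (with $ < everything):
  sorted[0] = $counterexample
  sorted[1] = ample$counterex
  sorted[2] = counterexample$
  sorted[3] = e$counterexampl
  sorted[4] = erexample$count
  sorted[5] = example$counter
  sorted[6] = le$counterexamp
  sorted[7] = mple$counterexa
  sorted[8] = nterexample$cou
  sorted[9] = ounterexample$c
  sorted[10] = ple$counterexam
  sorted[11] = rexample$counte
  sorted[12] = terexample$coun
  sorted[13] = unterexample$co
  sorted[14] = xample$countere
sorted[10] = ple$counterexam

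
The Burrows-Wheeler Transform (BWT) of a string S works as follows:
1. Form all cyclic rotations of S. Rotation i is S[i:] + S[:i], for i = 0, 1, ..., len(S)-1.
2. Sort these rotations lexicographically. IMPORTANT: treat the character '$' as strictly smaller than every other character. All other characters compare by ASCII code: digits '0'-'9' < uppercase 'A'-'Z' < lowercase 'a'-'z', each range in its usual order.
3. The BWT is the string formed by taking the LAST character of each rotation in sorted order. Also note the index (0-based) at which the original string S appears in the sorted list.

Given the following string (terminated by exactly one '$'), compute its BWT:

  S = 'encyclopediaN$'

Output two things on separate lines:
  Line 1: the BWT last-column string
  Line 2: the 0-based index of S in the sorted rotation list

All 14 rotations (rotation i = S[i:]+S[:i]):
  rot[0] = encyclopediaN$
  rot[1] = ncyclopediaN$e
  rot[2] = cyclopediaN$en
  rot[3] = yclopediaN$enc
  rot[4] = clopediaN$ency
  rot[5] = lopediaN$encyc
  rot[6] = opediaN$encycl
  rot[7] = pediaN$encyclo
  rot[8] = ediaN$encyclop
  rot[9] = diaN$encyclope
  rot[10] = iaN$encycloped
  rot[11] = aN$encyclopedi
  rot[12] = N$encyclopedia
  rot[13] = $encyclopediaN
Sorted (with $ < everything):
  sorted[0] = $encyclopediaN  (last char: 'N')
  sorted[1] = N$encyclopedia  (last char: 'a')
  sorted[2] = aN$encyclopedi  (last char: 'i')
  sorted[3] = clopediaN$ency  (last char: 'y')
  sorted[4] = cyclopediaN$en  (last char: 'n')
  sorted[5] = diaN$encyclope  (last char: 'e')
  sorted[6] = ediaN$encyclop  (last char: 'p')
  sorted[7] = encyclopediaN$  (last char: '$')
  sorted[8] = iaN$encycloped  (last char: 'd')
  sorted[9] = lopediaN$encyc  (last char: 'c')
  sorted[10] = ncyclopediaN$e  (last char: 'e')
  sorted[11] = opediaN$encycl  (last char: 'l')
  sorted[12] = pediaN$encyclo  (last char: 'o')
  sorted[13] = yclopediaN$enc  (last char: 'c')
Last column: Naiynep$dceloc
Original string S is at sorted index 7

Answer: Naiynep$dceloc
7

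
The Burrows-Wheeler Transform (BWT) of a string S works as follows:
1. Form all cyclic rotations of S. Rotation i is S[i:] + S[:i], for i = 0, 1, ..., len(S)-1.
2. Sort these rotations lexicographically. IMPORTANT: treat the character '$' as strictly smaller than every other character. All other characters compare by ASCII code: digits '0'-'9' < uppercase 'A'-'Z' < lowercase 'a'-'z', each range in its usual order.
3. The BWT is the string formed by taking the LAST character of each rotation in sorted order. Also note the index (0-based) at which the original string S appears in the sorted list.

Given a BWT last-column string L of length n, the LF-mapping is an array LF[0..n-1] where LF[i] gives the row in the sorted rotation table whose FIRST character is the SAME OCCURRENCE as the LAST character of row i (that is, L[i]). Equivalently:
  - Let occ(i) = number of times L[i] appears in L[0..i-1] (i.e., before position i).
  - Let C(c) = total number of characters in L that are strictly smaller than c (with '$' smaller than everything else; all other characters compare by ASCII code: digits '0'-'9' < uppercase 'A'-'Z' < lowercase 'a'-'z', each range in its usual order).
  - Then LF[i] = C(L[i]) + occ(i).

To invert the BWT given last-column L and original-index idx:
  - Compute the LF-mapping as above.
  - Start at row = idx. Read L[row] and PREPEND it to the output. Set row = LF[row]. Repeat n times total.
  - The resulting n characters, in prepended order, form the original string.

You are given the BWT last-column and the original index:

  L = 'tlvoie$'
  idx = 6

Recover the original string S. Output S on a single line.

Answer: violet$

Derivation:
LF mapping: 5 3 6 4 2 1 0
Walk LF starting at row 6, prepending L[row]:
  step 1: row=6, L[6]='$', prepend. Next row=LF[6]=0
  step 2: row=0, L[0]='t', prepend. Next row=LF[0]=5
  step 3: row=5, L[5]='e', prepend. Next row=LF[5]=1
  step 4: row=1, L[1]='l', prepend. Next row=LF[1]=3
  step 5: row=3, L[3]='o', prepend. Next row=LF[3]=4
  step 6: row=4, L[4]='i', prepend. Next row=LF[4]=2
  step 7: row=2, L[2]='v', prepend. Next row=LF[2]=6
Reversed output: violet$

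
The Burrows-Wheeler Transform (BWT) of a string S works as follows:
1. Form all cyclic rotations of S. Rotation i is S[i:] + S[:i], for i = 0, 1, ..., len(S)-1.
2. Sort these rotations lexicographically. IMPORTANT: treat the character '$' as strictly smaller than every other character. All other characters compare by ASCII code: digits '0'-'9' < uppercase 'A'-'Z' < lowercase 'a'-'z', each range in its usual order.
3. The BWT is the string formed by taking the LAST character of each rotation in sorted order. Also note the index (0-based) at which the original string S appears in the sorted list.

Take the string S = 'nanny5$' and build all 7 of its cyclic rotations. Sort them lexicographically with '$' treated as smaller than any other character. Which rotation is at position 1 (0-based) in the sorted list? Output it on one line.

Answer: 5$nanny

Derivation:
All 7 rotations (rotation i = S[i:]+S[:i]):
  rot[0] = nanny5$
  rot[1] = anny5$n
  rot[2] = nny5$na
  rot[3] = ny5$nan
  rot[4] = y5$nann
  rot[5] = 5$nanny
  rot[6] = $nanny5
Sorted (with $ < everything):
  sorted[0] = $nanny5
  sorted[1] = 5$nanny
  sorted[2] = anny5$n
  sorted[3] = nanny5$
  sorted[4] = nny5$na
  sorted[5] = ny5$nan
  sorted[6] = y5$nann
sorted[1] = 5$nanny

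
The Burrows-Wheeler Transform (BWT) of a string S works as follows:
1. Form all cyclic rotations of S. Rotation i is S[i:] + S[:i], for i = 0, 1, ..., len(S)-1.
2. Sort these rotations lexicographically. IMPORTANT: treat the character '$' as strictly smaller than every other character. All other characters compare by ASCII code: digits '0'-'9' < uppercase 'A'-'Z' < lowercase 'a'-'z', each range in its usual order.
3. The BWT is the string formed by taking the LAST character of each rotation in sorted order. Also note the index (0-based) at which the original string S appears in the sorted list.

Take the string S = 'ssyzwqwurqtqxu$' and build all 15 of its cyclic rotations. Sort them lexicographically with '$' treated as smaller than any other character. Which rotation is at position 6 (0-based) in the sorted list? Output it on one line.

Answer: syzwqwurqtqxu$s

Derivation:
All 15 rotations (rotation i = S[i:]+S[:i]):
  rot[0] = ssyzwqwurqtqxu$
  rot[1] = syzwqwurqtqxu$s
  rot[2] = yzwqwurqtqxu$ss
  rot[3] = zwqwurqtqxu$ssy
  rot[4] = wqwurqtqxu$ssyz
  rot[5] = qwurqtqxu$ssyzw
  rot[6] = wurqtqxu$ssyzwq
  rot[7] = urqtqxu$ssyzwqw
  rot[8] = rqtqxu$ssyzwqwu
  rot[9] = qtqxu$ssyzwqwur
  rot[10] = tqxu$ssyzwqwurq
  rot[11] = qxu$ssyzwqwurqt
  rot[12] = xu$ssyzwqwurqtq
  rot[13] = u$ssyzwqwurqtqx
  rot[14] = $ssyzwqwurqtqxu
Sorted (with $ < everything):
  sorted[0] = $ssyzwqwurqtqxu
  sorted[1] = qtqxu$ssyzwqwur
  sorted[2] = qwurqtqxu$ssyzw
  sorted[3] = qxu$ssyzwqwurqt
  sorted[4] = rqtqxu$ssyzwqwu
  sorted[5] = ssyzwqwurqtqxu$
  sorted[6] = syzwqwurqtqxu$s
  sorted[7] = tqxu$ssyzwqwurq
  sorted[8] = u$ssyzwqwurqtqx
  sorted[9] = urqtqxu$ssyzwqw
  sorted[10] = wqwurqtqxu$ssyz
  sorted[11] = wurqtqxu$ssyzwq
  sorted[12] = xu$ssyzwqwurqtq
  sorted[13] = yzwqwurqtqxu$ss
  sorted[14] = zwqwurqtqxu$ssy
sorted[6] = syzwqwurqtqxu$s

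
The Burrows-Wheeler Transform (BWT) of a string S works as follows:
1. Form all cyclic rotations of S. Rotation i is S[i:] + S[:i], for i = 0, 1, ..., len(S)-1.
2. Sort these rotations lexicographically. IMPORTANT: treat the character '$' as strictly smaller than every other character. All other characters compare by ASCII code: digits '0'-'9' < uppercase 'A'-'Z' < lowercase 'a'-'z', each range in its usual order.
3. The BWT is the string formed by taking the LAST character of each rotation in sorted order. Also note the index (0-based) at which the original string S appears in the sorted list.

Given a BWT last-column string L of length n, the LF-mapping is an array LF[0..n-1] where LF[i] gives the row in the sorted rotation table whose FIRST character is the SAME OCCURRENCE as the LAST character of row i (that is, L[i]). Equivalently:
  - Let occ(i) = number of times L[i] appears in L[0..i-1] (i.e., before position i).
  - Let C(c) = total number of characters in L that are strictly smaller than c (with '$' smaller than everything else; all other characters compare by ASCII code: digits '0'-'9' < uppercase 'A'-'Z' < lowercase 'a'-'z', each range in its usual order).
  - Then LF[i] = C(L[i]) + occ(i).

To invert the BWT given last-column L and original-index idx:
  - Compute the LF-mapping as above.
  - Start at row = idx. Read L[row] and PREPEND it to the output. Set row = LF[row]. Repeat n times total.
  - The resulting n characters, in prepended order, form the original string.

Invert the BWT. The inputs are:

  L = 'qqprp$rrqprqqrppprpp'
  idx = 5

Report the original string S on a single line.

Answer: prprprqqqprrqppprpq$

Derivation:
LF mapping: 9 10 1 14 2 0 15 16 11 3 17 12 13 18 4 5 6 19 7 8
Walk LF starting at row 5, prepending L[row]:
  step 1: row=5, L[5]='$', prepend. Next row=LF[5]=0
  step 2: row=0, L[0]='q', prepend. Next row=LF[0]=9
  step 3: row=9, L[9]='p', prepend. Next row=LF[9]=3
  step 4: row=3, L[3]='r', prepend. Next row=LF[3]=14
  step 5: row=14, L[14]='p', prepend. Next row=LF[14]=4
  step 6: row=4, L[4]='p', prepend. Next row=LF[4]=2
  step 7: row=2, L[2]='p', prepend. Next row=LF[2]=1
  step 8: row=1, L[1]='q', prepend. Next row=LF[1]=10
  step 9: row=10, L[10]='r', prepend. Next row=LF[10]=17
  step 10: row=17, L[17]='r', prepend. Next row=LF[17]=19
  step 11: row=19, L[19]='p', prepend. Next row=LF[19]=8
  step 12: row=8, L[8]='q', prepend. Next row=LF[8]=11
  step 13: row=11, L[11]='q', prepend. Next row=LF[11]=12
  step 14: row=12, L[12]='q', prepend. Next row=LF[12]=13
  step 15: row=13, L[13]='r', prepend. Next row=LF[13]=18
  step 16: row=18, L[18]='p', prepend. Next row=LF[18]=7
  step 17: row=7, L[7]='r', prepend. Next row=LF[7]=16
  step 18: row=16, L[16]='p', prepend. Next row=LF[16]=6
  step 19: row=6, L[6]='r', prepend. Next row=LF[6]=15
  step 20: row=15, L[15]='p', prepend. Next row=LF[15]=5
Reversed output: prprprqqqprrqppprpq$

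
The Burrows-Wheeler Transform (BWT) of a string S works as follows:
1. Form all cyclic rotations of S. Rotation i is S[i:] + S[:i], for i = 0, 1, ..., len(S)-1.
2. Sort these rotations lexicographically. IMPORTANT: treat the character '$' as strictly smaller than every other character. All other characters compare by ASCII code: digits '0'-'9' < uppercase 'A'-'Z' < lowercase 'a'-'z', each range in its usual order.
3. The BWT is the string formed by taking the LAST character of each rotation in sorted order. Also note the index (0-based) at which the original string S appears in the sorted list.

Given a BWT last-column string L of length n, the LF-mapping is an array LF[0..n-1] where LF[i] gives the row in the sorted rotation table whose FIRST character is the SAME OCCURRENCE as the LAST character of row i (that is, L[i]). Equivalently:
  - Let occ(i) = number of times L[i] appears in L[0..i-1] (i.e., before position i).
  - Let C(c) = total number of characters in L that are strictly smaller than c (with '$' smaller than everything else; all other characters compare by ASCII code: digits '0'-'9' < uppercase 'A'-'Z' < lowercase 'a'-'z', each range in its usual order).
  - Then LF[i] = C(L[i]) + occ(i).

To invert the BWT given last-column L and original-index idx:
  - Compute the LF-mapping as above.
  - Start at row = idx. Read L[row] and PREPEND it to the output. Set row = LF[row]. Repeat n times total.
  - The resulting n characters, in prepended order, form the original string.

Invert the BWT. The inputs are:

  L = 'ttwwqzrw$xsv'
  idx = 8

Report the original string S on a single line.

LF mapping: 4 5 7 8 1 11 2 9 0 10 3 6
Walk LF starting at row 8, prepending L[row]:
  step 1: row=8, L[8]='$', prepend. Next row=LF[8]=0
  step 2: row=0, L[0]='t', prepend. Next row=LF[0]=4
  step 3: row=4, L[4]='q', prepend. Next row=LF[4]=1
  step 4: row=1, L[1]='t', prepend. Next row=LF[1]=5
  step 5: row=5, L[5]='z', prepend. Next row=LF[5]=11
  step 6: row=11, L[11]='v', prepend. Next row=LF[11]=6
  step 7: row=6, L[6]='r', prepend. Next row=LF[6]=2
  step 8: row=2, L[2]='w', prepend. Next row=LF[2]=7
  step 9: row=7, L[7]='w', prepend. Next row=LF[7]=9
  step 10: row=9, L[9]='x', prepend. Next row=LF[9]=10
  step 11: row=10, L[10]='s', prepend. Next row=LF[10]=3
  step 12: row=3, L[3]='w', prepend. Next row=LF[3]=8
Reversed output: wsxwwrvztqt$

Answer: wsxwwrvztqt$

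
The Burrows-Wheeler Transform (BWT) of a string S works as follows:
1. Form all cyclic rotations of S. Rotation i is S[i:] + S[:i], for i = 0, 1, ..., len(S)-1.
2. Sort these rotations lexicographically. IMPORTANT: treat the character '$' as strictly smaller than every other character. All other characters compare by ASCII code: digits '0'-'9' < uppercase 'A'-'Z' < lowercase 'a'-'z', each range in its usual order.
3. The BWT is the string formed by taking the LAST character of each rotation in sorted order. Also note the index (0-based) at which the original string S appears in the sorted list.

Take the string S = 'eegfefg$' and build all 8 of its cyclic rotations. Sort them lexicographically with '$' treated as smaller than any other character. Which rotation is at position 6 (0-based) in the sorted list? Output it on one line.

All 8 rotations (rotation i = S[i:]+S[:i]):
  rot[0] = eegfefg$
  rot[1] = egfefg$e
  rot[2] = gfefg$ee
  rot[3] = fefg$eeg
  rot[4] = efg$eegf
  rot[5] = fg$eegfe
  rot[6] = g$eegfef
  rot[7] = $eegfefg
Sorted (with $ < everything):
  sorted[0] = $eegfefg
  sorted[1] = eegfefg$
  sorted[2] = efg$eegf
  sorted[3] = egfefg$e
  sorted[4] = fefg$eeg
  sorted[5] = fg$eegfe
  sorted[6] = g$eegfef
  sorted[7] = gfefg$ee
sorted[6] = g$eegfef

Answer: g$eegfef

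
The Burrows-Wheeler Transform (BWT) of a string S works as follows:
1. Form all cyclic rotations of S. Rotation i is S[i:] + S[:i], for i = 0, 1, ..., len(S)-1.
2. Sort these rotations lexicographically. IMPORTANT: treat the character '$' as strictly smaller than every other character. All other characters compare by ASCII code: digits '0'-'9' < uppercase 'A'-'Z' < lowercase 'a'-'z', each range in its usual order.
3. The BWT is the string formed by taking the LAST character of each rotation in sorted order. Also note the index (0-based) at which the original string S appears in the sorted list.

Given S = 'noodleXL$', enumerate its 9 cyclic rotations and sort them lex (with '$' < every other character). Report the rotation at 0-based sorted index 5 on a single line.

All 9 rotations (rotation i = S[i:]+S[:i]):
  rot[0] = noodleXL$
  rot[1] = oodleXL$n
  rot[2] = odleXL$no
  rot[3] = dleXL$noo
  rot[4] = leXL$nood
  rot[5] = eXL$noodl
  rot[6] = XL$noodle
  rot[7] = L$noodleX
  rot[8] = $noodleXL
Sorted (with $ < everything):
  sorted[0] = $noodleXL
  sorted[1] = L$noodleX
  sorted[2] = XL$noodle
  sorted[3] = dleXL$noo
  sorted[4] = eXL$noodl
  sorted[5] = leXL$nood
  sorted[6] = noodleXL$
  sorted[7] = odleXL$no
  sorted[8] = oodleXL$n
sorted[5] = leXL$nood

Answer: leXL$nood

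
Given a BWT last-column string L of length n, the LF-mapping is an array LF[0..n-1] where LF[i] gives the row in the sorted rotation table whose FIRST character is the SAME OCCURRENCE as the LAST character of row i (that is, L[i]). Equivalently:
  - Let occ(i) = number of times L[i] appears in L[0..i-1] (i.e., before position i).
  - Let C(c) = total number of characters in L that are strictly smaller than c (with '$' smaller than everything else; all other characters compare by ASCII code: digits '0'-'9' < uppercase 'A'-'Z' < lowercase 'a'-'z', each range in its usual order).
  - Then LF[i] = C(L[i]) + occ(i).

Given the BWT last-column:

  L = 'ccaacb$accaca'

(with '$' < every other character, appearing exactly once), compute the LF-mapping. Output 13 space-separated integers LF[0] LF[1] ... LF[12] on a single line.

Answer: 7 8 1 2 9 6 0 3 10 11 4 12 5

Derivation:
Char counts: '$':1, 'a':5, 'b':1, 'c':6
C (first-col start): C('$')=0, C('a')=1, C('b')=6, C('c')=7
L[0]='c': occ=0, LF[0]=C('c')+0=7+0=7
L[1]='c': occ=1, LF[1]=C('c')+1=7+1=8
L[2]='a': occ=0, LF[2]=C('a')+0=1+0=1
L[3]='a': occ=1, LF[3]=C('a')+1=1+1=2
L[4]='c': occ=2, LF[4]=C('c')+2=7+2=9
L[5]='b': occ=0, LF[5]=C('b')+0=6+0=6
L[6]='$': occ=0, LF[6]=C('$')+0=0+0=0
L[7]='a': occ=2, LF[7]=C('a')+2=1+2=3
L[8]='c': occ=3, LF[8]=C('c')+3=7+3=10
L[9]='c': occ=4, LF[9]=C('c')+4=7+4=11
L[10]='a': occ=3, LF[10]=C('a')+3=1+3=4
L[11]='c': occ=5, LF[11]=C('c')+5=7+5=12
L[12]='a': occ=4, LF[12]=C('a')+4=1+4=5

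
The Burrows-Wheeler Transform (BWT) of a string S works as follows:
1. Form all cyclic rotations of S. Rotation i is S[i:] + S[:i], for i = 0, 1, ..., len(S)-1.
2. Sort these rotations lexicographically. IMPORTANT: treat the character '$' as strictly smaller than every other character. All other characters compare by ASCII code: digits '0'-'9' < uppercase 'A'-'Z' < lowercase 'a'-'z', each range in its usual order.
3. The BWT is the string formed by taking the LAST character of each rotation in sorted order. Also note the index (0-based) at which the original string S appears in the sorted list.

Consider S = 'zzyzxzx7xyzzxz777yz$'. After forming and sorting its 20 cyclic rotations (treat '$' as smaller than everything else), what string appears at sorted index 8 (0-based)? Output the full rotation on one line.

All 20 rotations (rotation i = S[i:]+S[:i]):
  rot[0] = zzyzxzx7xyzzxz777yz$
  rot[1] = zyzxzx7xyzzxz777yz$z
  rot[2] = yzxzx7xyzzxz777yz$zz
  rot[3] = zxzx7xyzzxz777yz$zzy
  rot[4] = xzx7xyzzxz777yz$zzyz
  rot[5] = zx7xyzzxz777yz$zzyzx
  rot[6] = x7xyzzxz777yz$zzyzxz
  rot[7] = 7xyzzxz777yz$zzyzxzx
  rot[8] = xyzzxz777yz$zzyzxzx7
  rot[9] = yzzxz777yz$zzyzxzx7x
  rot[10] = zzxz777yz$zzyzxzx7xy
  rot[11] = zxz777yz$zzyzxzx7xyz
  rot[12] = xz777yz$zzyzxzx7xyzz
  rot[13] = z777yz$zzyzxzx7xyzzx
  rot[14] = 777yz$zzyzxzx7xyzzxz
  rot[15] = 77yz$zzyzxzx7xyzzxz7
  rot[16] = 7yz$zzyzxzx7xyzzxz77
  rot[17] = yz$zzyzxzx7xyzzxz777
  rot[18] = z$zzyzxzx7xyzzxz777y
  rot[19] = $zzyzxzx7xyzzxz777yz
Sorted (with $ < everything):
  sorted[0] = $zzyzxzx7xyzzxz777yz
  sorted[1] = 777yz$zzyzxzx7xyzzxz
  sorted[2] = 77yz$zzyzxzx7xyzzxz7
  sorted[3] = 7xyzzxz777yz$zzyzxzx
  sorted[4] = 7yz$zzyzxzx7xyzzxz77
  sorted[5] = x7xyzzxz777yz$zzyzxz
  sorted[6] = xyzzxz777yz$zzyzxzx7
  sorted[7] = xz777yz$zzyzxzx7xyzz
  sorted[8] = xzx7xyzzxz777yz$zzyz
  sorted[9] = yz$zzyzxzx7xyzzxz777
  sorted[10] = yzxzx7xyzzxz777yz$zz
  sorted[11] = yzzxz777yz$zzyzxzx7x
  sorted[12] = z$zzyzxzx7xyzzxz777y
  sorted[13] = z777yz$zzyzxzx7xyzzx
  sorted[14] = zx7xyzzxz777yz$zzyzx
  sorted[15] = zxz777yz$zzyzxzx7xyz
  sorted[16] = zxzx7xyzzxz777yz$zzy
  sorted[17] = zyzxzx7xyzzxz777yz$z
  sorted[18] = zzxz777yz$zzyzxzx7xy
  sorted[19] = zzyzxzx7xyzzxz777yz$
sorted[8] = xzx7xyzzxz777yz$zzyz

Answer: xzx7xyzzxz777yz$zzyz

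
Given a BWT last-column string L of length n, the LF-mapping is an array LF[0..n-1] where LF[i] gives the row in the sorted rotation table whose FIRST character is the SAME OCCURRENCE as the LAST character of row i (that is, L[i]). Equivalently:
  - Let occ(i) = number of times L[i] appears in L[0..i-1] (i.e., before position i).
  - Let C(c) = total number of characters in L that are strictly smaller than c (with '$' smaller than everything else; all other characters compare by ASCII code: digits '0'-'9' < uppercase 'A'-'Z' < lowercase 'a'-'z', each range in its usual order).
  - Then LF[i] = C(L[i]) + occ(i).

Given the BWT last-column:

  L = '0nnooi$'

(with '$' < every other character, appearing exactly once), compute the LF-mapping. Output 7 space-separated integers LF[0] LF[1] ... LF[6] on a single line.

Answer: 1 3 4 5 6 2 0

Derivation:
Char counts: '$':1, '0':1, 'i':1, 'n':2, 'o':2
C (first-col start): C('$')=0, C('0')=1, C('i')=2, C('n')=3, C('o')=5
L[0]='0': occ=0, LF[0]=C('0')+0=1+0=1
L[1]='n': occ=0, LF[1]=C('n')+0=3+0=3
L[2]='n': occ=1, LF[2]=C('n')+1=3+1=4
L[3]='o': occ=0, LF[3]=C('o')+0=5+0=5
L[4]='o': occ=1, LF[4]=C('o')+1=5+1=6
L[5]='i': occ=0, LF[5]=C('i')+0=2+0=2
L[6]='$': occ=0, LF[6]=C('$')+0=0+0=0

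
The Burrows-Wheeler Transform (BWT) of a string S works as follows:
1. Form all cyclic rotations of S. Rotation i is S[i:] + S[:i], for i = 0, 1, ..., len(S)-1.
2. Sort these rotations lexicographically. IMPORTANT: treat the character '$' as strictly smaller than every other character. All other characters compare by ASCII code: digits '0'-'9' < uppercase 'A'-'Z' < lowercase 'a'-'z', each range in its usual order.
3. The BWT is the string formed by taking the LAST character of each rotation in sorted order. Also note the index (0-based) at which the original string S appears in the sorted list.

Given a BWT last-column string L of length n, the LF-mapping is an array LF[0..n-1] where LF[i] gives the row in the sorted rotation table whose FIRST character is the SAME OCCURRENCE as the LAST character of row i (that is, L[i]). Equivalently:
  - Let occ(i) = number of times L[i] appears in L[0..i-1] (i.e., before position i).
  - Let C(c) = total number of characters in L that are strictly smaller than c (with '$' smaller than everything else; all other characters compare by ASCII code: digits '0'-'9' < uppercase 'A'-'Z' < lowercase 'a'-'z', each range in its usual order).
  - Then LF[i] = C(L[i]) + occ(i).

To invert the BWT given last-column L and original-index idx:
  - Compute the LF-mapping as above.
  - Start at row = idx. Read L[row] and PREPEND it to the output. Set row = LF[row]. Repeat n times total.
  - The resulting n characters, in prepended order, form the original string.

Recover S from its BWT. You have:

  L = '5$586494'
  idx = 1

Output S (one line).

Answer: 4654985$

Derivation:
LF mapping: 3 0 4 6 5 1 7 2
Walk LF starting at row 1, prepending L[row]:
  step 1: row=1, L[1]='$', prepend. Next row=LF[1]=0
  step 2: row=0, L[0]='5', prepend. Next row=LF[0]=3
  step 3: row=3, L[3]='8', prepend. Next row=LF[3]=6
  step 4: row=6, L[6]='9', prepend. Next row=LF[6]=7
  step 5: row=7, L[7]='4', prepend. Next row=LF[7]=2
  step 6: row=2, L[2]='5', prepend. Next row=LF[2]=4
  step 7: row=4, L[4]='6', prepend. Next row=LF[4]=5
  step 8: row=5, L[5]='4', prepend. Next row=LF[5]=1
Reversed output: 4654985$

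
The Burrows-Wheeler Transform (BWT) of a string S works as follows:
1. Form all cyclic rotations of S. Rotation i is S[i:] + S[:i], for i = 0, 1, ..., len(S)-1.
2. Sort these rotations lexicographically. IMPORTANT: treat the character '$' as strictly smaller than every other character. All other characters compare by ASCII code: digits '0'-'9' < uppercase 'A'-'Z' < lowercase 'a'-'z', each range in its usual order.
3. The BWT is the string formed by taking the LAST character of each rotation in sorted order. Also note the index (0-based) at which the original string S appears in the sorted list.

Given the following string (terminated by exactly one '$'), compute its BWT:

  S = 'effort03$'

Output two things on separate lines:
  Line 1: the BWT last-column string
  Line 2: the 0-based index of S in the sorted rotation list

Answer: 3t0$effor
3

Derivation:
All 9 rotations (rotation i = S[i:]+S[:i]):
  rot[0] = effort03$
  rot[1] = ffort03$e
  rot[2] = fort03$ef
  rot[3] = ort03$eff
  rot[4] = rt03$effo
  rot[5] = t03$effor
  rot[6] = 03$effort
  rot[7] = 3$effort0
  rot[8] = $effort03
Sorted (with $ < everything):
  sorted[0] = $effort03  (last char: '3')
  sorted[1] = 03$effort  (last char: 't')
  sorted[2] = 3$effort0  (last char: '0')
  sorted[3] = effort03$  (last char: '$')
  sorted[4] = ffort03$e  (last char: 'e')
  sorted[5] = fort03$ef  (last char: 'f')
  sorted[6] = ort03$eff  (last char: 'f')
  sorted[7] = rt03$effo  (last char: 'o')
  sorted[8] = t03$effor  (last char: 'r')
Last column: 3t0$effor
Original string S is at sorted index 3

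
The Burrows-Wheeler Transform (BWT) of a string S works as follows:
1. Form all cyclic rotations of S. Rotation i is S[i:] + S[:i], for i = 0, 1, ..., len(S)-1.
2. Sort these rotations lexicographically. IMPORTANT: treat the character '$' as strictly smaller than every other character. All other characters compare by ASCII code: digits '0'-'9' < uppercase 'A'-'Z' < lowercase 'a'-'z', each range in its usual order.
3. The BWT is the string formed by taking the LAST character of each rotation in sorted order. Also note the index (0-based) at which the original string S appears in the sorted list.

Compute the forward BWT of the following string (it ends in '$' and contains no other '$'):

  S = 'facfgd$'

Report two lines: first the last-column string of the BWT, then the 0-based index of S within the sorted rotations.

All 7 rotations (rotation i = S[i:]+S[:i]):
  rot[0] = facfgd$
  rot[1] = acfgd$f
  rot[2] = cfgd$fa
  rot[3] = fgd$fac
  rot[4] = gd$facf
  rot[5] = d$facfg
  rot[6] = $facfgd
Sorted (with $ < everything):
  sorted[0] = $facfgd  (last char: 'd')
  sorted[1] = acfgd$f  (last char: 'f')
  sorted[2] = cfgd$fa  (last char: 'a')
  sorted[3] = d$facfg  (last char: 'g')
  sorted[4] = facfgd$  (last char: '$')
  sorted[5] = fgd$fac  (last char: 'c')
  sorted[6] = gd$facf  (last char: 'f')
Last column: dfag$cf
Original string S is at sorted index 4

Answer: dfag$cf
4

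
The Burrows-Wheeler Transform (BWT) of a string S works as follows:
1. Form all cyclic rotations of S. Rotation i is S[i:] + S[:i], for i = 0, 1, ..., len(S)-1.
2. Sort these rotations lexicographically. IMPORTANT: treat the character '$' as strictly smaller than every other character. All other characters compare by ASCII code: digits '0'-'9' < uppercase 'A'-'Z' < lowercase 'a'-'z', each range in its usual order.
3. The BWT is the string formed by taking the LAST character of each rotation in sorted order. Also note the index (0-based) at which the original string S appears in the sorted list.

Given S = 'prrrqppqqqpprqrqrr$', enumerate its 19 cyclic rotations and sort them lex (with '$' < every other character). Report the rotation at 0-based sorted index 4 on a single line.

Answer: prqrqrr$prrrqppqqqp

Derivation:
All 19 rotations (rotation i = S[i:]+S[:i]):
  rot[0] = prrrqppqqqpprqrqrr$
  rot[1] = rrrqppqqqpprqrqrr$p
  rot[2] = rrqppqqqpprqrqrr$pr
  rot[3] = rqppqqqpprqrqrr$prr
  rot[4] = qppqqqpprqrqrr$prrr
  rot[5] = ppqqqpprqrqrr$prrrq
  rot[6] = pqqqpprqrqrr$prrrqp
  rot[7] = qqqpprqrqrr$prrrqpp
  rot[8] = qqpprqrqrr$prrrqppq
  rot[9] = qpprqrqrr$prrrqppqq
  rot[10] = pprqrqrr$prrrqppqqq
  rot[11] = prqrqrr$prrrqppqqqp
  rot[12] = rqrqrr$prrrqppqqqpp
  rot[13] = qrqrr$prrrqppqqqppr
  rot[14] = rqrr$prrrqppqqqpprq
  rot[15] = qrr$prrrqppqqqpprqr
  rot[16] = rr$prrrqppqqqpprqrq
  rot[17] = r$prrrqppqqqpprqrqr
  rot[18] = $prrrqppqqqpprqrqrr
Sorted (with $ < everything):
  sorted[0] = $prrrqppqqqpprqrqrr
  sorted[1] = ppqqqpprqrqrr$prrrq
  sorted[2] = pprqrqrr$prrrqppqqq
  sorted[3] = pqqqpprqrqrr$prrrqp
  sorted[4] = prqrqrr$prrrqppqqqp
  sorted[5] = prrrqppqqqpprqrqrr$
  sorted[6] = qppqqqpprqrqrr$prrr
  sorted[7] = qpprqrqrr$prrrqppqq
  sorted[8] = qqpprqrqrr$prrrqppq
  sorted[9] = qqqpprqrqrr$prrrqpp
  sorted[10] = qrqrr$prrrqppqqqppr
  sorted[11] = qrr$prrrqppqqqpprqr
  sorted[12] = r$prrrqppqqqpprqrqr
  sorted[13] = rqppqqqpprqrqrr$prr
  sorted[14] = rqrqrr$prrrqppqqqpp
  sorted[15] = rqrr$prrrqppqqqpprq
  sorted[16] = rr$prrrqppqqqpprqrq
  sorted[17] = rrqppqqqpprqrqrr$pr
  sorted[18] = rrrqppqqqpprqrqrr$p
sorted[4] = prqrqrr$prrrqppqqqp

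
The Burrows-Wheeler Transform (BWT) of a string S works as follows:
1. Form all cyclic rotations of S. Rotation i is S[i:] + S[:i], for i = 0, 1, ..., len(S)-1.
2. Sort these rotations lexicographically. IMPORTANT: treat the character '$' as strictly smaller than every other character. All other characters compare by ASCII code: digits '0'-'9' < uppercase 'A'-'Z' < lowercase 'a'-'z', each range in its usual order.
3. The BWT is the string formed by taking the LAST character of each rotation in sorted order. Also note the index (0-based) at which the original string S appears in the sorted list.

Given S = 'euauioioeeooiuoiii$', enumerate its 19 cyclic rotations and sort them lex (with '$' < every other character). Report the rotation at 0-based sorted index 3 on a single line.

Answer: eooiuoiii$euauioioe

Derivation:
All 19 rotations (rotation i = S[i:]+S[:i]):
  rot[0] = euauioioeeooiuoiii$
  rot[1] = uauioioeeooiuoiii$e
  rot[2] = auioioeeooiuoiii$eu
  rot[3] = uioioeeooiuoiii$eua
  rot[4] = ioioeeooiuoiii$euau
  rot[5] = oioeeooiuoiii$euaui
  rot[6] = ioeeooiuoiii$euauio
  rot[7] = oeeooiuoiii$euauioi
  rot[8] = eeooiuoiii$euauioio
  rot[9] = eooiuoiii$euauioioe
  rot[10] = ooiuoiii$euauioioee
  rot[11] = oiuoiii$euauioioeeo
  rot[12] = iuoiii$euauioioeeoo
  rot[13] = uoiii$euauioioeeooi
  rot[14] = oiii$euauioioeeooiu
  rot[15] = iii$euauioioeeooiuo
  rot[16] = ii$euauioioeeooiuoi
  rot[17] = i$euauioioeeooiuoii
  rot[18] = $euauioioeeooiuoiii
Sorted (with $ < everything):
  sorted[0] = $euauioioeeooiuoiii
  sorted[1] = auioioeeooiuoiii$eu
  sorted[2] = eeooiuoiii$euauioio
  sorted[3] = eooiuoiii$euauioioe
  sorted[4] = euauioioeeooiuoiii$
  sorted[5] = i$euauioioeeooiuoii
  sorted[6] = ii$euauioioeeooiuoi
  sorted[7] = iii$euauioioeeooiuo
  sorted[8] = ioeeooiuoiii$euauio
  sorted[9] = ioioeeooiuoiii$euau
  sorted[10] = iuoiii$euauioioeeoo
  sorted[11] = oeeooiuoiii$euauioi
  sorted[12] = oiii$euauioioeeooiu
  sorted[13] = oioeeooiuoiii$euaui
  sorted[14] = oiuoiii$euauioioeeo
  sorted[15] = ooiuoiii$euauioioee
  sorted[16] = uauioioeeooiuoiii$e
  sorted[17] = uioioeeooiuoiii$eua
  sorted[18] = uoiii$euauioioeeooi
sorted[3] = eooiuoiii$euauioioe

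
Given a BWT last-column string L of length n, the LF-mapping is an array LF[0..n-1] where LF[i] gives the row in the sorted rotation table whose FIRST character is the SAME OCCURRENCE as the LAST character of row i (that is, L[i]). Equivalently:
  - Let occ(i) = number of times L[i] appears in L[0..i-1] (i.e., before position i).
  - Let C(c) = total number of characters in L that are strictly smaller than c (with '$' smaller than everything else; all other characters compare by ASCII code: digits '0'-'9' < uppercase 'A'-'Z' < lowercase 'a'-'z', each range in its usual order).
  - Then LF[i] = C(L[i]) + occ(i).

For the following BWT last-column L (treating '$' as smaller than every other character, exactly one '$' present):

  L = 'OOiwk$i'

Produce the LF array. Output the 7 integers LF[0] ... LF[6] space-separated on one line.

Char counts: '$':1, 'O':2, 'i':2, 'k':1, 'w':1
C (first-col start): C('$')=0, C('O')=1, C('i')=3, C('k')=5, C('w')=6
L[0]='O': occ=0, LF[0]=C('O')+0=1+0=1
L[1]='O': occ=1, LF[1]=C('O')+1=1+1=2
L[2]='i': occ=0, LF[2]=C('i')+0=3+0=3
L[3]='w': occ=0, LF[3]=C('w')+0=6+0=6
L[4]='k': occ=0, LF[4]=C('k')+0=5+0=5
L[5]='$': occ=0, LF[5]=C('$')+0=0+0=0
L[6]='i': occ=1, LF[6]=C('i')+1=3+1=4

Answer: 1 2 3 6 5 0 4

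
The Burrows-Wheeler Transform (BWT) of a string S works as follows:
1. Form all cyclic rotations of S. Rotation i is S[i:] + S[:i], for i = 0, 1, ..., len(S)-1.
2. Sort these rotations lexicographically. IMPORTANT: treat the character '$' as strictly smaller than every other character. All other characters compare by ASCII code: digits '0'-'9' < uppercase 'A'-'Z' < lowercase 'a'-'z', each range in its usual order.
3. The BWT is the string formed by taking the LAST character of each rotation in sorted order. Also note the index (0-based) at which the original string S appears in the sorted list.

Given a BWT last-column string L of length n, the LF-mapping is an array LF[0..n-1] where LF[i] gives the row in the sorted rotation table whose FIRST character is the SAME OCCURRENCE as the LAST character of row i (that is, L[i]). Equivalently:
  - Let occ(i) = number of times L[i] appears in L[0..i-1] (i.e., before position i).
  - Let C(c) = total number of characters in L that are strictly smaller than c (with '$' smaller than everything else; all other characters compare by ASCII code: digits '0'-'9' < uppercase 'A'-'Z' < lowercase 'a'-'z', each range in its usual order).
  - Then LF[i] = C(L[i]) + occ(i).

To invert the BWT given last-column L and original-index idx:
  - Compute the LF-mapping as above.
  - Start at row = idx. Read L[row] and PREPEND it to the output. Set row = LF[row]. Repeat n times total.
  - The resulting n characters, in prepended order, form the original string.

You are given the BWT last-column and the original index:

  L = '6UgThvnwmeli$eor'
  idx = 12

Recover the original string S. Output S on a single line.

LF mapping: 1 3 6 2 7 14 11 15 10 4 9 8 0 5 12 13
Walk LF starting at row 12, prepending L[row]:
  step 1: row=12, L[12]='$', prepend. Next row=LF[12]=0
  step 2: row=0, L[0]='6', prepend. Next row=LF[0]=1
  step 3: row=1, L[1]='U', prepend. Next row=LF[1]=3
  step 4: row=3, L[3]='T', prepend. Next row=LF[3]=2
  step 5: row=2, L[2]='g', prepend. Next row=LF[2]=6
  step 6: row=6, L[6]='n', prepend. Next row=LF[6]=11
  step 7: row=11, L[11]='i', prepend. Next row=LF[11]=8
  step 8: row=8, L[8]='m', prepend. Next row=LF[8]=10
  step 9: row=10, L[10]='l', prepend. Next row=LF[10]=9
  step 10: row=9, L[9]='e', prepend. Next row=LF[9]=4
  step 11: row=4, L[4]='h', prepend. Next row=LF[4]=7
  step 12: row=7, L[7]='w', prepend. Next row=LF[7]=15
  step 13: row=15, L[15]='r', prepend. Next row=LF[15]=13
  step 14: row=13, L[13]='e', prepend. Next row=LF[13]=5
  step 15: row=5, L[5]='v', prepend. Next row=LF[5]=14
  step 16: row=14, L[14]='o', prepend. Next row=LF[14]=12
Reversed output: overwhelmingTU6$

Answer: overwhelmingTU6$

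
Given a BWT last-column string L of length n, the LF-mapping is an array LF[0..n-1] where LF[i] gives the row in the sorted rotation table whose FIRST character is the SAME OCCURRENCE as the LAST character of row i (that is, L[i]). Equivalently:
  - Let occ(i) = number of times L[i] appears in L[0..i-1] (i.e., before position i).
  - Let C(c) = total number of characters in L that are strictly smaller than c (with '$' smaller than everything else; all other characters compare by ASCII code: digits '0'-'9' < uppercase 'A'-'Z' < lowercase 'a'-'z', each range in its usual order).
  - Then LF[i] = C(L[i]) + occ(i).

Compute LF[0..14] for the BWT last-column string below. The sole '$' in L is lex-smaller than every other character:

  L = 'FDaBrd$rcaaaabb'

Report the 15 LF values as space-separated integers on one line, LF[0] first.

Char counts: '$':1, 'B':1, 'D':1, 'F':1, 'a':5, 'b':2, 'c':1, 'd':1, 'r':2
C (first-col start): C('$')=0, C('B')=1, C('D')=2, C('F')=3, C('a')=4, C('b')=9, C('c')=11, C('d')=12, C('r')=13
L[0]='F': occ=0, LF[0]=C('F')+0=3+0=3
L[1]='D': occ=0, LF[1]=C('D')+0=2+0=2
L[2]='a': occ=0, LF[2]=C('a')+0=4+0=4
L[3]='B': occ=0, LF[3]=C('B')+0=1+0=1
L[4]='r': occ=0, LF[4]=C('r')+0=13+0=13
L[5]='d': occ=0, LF[5]=C('d')+0=12+0=12
L[6]='$': occ=0, LF[6]=C('$')+0=0+0=0
L[7]='r': occ=1, LF[7]=C('r')+1=13+1=14
L[8]='c': occ=0, LF[8]=C('c')+0=11+0=11
L[9]='a': occ=1, LF[9]=C('a')+1=4+1=5
L[10]='a': occ=2, LF[10]=C('a')+2=4+2=6
L[11]='a': occ=3, LF[11]=C('a')+3=4+3=7
L[12]='a': occ=4, LF[12]=C('a')+4=4+4=8
L[13]='b': occ=0, LF[13]=C('b')+0=9+0=9
L[14]='b': occ=1, LF[14]=C('b')+1=9+1=10

Answer: 3 2 4 1 13 12 0 14 11 5 6 7 8 9 10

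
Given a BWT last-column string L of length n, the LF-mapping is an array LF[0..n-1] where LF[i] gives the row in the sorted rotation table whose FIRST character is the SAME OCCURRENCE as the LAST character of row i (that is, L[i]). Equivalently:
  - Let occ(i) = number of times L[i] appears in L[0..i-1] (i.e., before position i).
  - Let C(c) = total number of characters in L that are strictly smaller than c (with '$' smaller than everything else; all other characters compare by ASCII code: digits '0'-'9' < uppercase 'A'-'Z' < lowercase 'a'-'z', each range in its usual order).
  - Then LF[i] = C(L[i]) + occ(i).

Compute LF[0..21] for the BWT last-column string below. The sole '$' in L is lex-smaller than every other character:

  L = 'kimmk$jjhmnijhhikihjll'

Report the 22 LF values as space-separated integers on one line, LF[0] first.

Answer: 13 5 18 19 14 0 9 10 1 20 21 6 11 2 3 7 15 8 4 12 16 17

Derivation:
Char counts: '$':1, 'h':4, 'i':4, 'j':4, 'k':3, 'l':2, 'm':3, 'n':1
C (first-col start): C('$')=0, C('h')=1, C('i')=5, C('j')=9, C('k')=13, C('l')=16, C('m')=18, C('n')=21
L[0]='k': occ=0, LF[0]=C('k')+0=13+0=13
L[1]='i': occ=0, LF[1]=C('i')+0=5+0=5
L[2]='m': occ=0, LF[2]=C('m')+0=18+0=18
L[3]='m': occ=1, LF[3]=C('m')+1=18+1=19
L[4]='k': occ=1, LF[4]=C('k')+1=13+1=14
L[5]='$': occ=0, LF[5]=C('$')+0=0+0=0
L[6]='j': occ=0, LF[6]=C('j')+0=9+0=9
L[7]='j': occ=1, LF[7]=C('j')+1=9+1=10
L[8]='h': occ=0, LF[8]=C('h')+0=1+0=1
L[9]='m': occ=2, LF[9]=C('m')+2=18+2=20
L[10]='n': occ=0, LF[10]=C('n')+0=21+0=21
L[11]='i': occ=1, LF[11]=C('i')+1=5+1=6
L[12]='j': occ=2, LF[12]=C('j')+2=9+2=11
L[13]='h': occ=1, LF[13]=C('h')+1=1+1=2
L[14]='h': occ=2, LF[14]=C('h')+2=1+2=3
L[15]='i': occ=2, LF[15]=C('i')+2=5+2=7
L[16]='k': occ=2, LF[16]=C('k')+2=13+2=15
L[17]='i': occ=3, LF[17]=C('i')+3=5+3=8
L[18]='h': occ=3, LF[18]=C('h')+3=1+3=4
L[19]='j': occ=3, LF[19]=C('j')+3=9+3=12
L[20]='l': occ=0, LF[20]=C('l')+0=16+0=16
L[21]='l': occ=1, LF[21]=C('l')+1=16+1=17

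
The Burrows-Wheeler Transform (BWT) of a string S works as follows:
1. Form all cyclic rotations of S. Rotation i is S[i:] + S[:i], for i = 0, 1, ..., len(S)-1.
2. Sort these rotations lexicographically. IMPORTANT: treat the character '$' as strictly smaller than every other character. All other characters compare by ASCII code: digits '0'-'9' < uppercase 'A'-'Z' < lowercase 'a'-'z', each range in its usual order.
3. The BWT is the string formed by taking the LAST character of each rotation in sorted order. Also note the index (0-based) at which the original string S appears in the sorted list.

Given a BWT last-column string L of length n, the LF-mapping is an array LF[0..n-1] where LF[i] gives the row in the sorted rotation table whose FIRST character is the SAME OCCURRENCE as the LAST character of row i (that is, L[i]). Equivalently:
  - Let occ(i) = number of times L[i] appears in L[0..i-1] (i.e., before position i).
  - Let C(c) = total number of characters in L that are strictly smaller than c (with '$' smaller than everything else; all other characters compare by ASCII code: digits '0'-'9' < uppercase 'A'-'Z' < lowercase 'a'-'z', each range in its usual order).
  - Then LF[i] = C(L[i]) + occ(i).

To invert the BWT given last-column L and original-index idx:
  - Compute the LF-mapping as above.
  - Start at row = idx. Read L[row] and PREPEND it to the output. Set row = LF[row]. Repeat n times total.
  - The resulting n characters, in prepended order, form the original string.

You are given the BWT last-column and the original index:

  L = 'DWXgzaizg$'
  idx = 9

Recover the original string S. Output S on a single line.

Answer: zigzagXWD$

Derivation:
LF mapping: 1 2 3 5 8 4 7 9 6 0
Walk LF starting at row 9, prepending L[row]:
  step 1: row=9, L[9]='$', prepend. Next row=LF[9]=0
  step 2: row=0, L[0]='D', prepend. Next row=LF[0]=1
  step 3: row=1, L[1]='W', prepend. Next row=LF[1]=2
  step 4: row=2, L[2]='X', prepend. Next row=LF[2]=3
  step 5: row=3, L[3]='g', prepend. Next row=LF[3]=5
  step 6: row=5, L[5]='a', prepend. Next row=LF[5]=4
  step 7: row=4, L[4]='z', prepend. Next row=LF[4]=8
  step 8: row=8, L[8]='g', prepend. Next row=LF[8]=6
  step 9: row=6, L[6]='i', prepend. Next row=LF[6]=7
  step 10: row=7, L[7]='z', prepend. Next row=LF[7]=9
Reversed output: zigzagXWD$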